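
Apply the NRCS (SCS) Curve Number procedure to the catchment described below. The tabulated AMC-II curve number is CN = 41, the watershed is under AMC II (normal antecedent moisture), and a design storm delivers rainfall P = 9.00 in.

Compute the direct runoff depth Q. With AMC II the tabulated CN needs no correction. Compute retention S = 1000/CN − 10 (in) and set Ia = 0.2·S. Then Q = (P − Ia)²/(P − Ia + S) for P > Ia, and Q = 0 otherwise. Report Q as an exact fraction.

Q = 63001/34481 in ≈ 1.827 in

CN(II) = 41; AMC II needs no correction.
Retention S: 1000/CN − 10 with CN=41.000 → S = 590/41 ≈ 14.390 in
Ia = 0.2S: 0.2·14.390 = 2.878 in (exactly 118/41)
Since P=9.000 > Ia=2.878: effective rainfall P−Ia = 251/41 in
Q: (251/41)² ÷ (841/41) = 63001/34481 in (≈ 1.827 in)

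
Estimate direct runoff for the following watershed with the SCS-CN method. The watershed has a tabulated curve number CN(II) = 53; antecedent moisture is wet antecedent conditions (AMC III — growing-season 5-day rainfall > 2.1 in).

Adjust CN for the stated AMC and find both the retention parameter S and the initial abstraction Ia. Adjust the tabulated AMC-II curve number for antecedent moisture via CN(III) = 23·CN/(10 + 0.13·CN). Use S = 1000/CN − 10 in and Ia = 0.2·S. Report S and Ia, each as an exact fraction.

Adjust CN=53 to AMC III: 23·53/(10 + 0.13·53) → 1219 ÷ (1689/100) = 121900/1689 ≈ 72.173
Retention S: 1000/CN − 10 with CN=72.173 → S = 4700/1219 ≈ 3.856 in
Ia = 0.2·(4700/1219) = 940/1219 in ≈ 0.771 in

S = 4700/1219 in ≈ 3.856 in; Ia = 940/1219 in ≈ 0.771 in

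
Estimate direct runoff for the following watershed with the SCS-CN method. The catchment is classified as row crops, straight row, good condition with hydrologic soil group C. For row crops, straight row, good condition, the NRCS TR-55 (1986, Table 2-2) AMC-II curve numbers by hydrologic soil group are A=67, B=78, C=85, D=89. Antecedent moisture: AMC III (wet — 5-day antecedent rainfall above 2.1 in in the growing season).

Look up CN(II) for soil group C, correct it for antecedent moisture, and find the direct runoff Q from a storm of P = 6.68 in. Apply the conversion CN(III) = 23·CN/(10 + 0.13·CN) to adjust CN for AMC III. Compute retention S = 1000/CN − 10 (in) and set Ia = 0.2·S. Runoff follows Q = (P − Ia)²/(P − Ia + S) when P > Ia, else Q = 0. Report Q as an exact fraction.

Q = 4070057209/696928175 in ≈ 5.840 in

NRCS table: row crops, straight row, good condition, soil group C → CN(II) = 85
Adjust CN=85 to AMC III: 23·85/(10 + 0.13·85) → 1955 ÷ (421/20) = 39100/421 ≈ 92.874
Max retention: S = 1000/(39100/421) − 10 = 300/391 in (≈ 0.767 in)
Ia = 0.2S: 0.2·0.767 = 0.153 in (exactly 60/391)
Excess rainfall: 6.680 − 0.153 = 6.527 in; P > Ia so Q > 0
Q: (63797/9775)² ÷ (71297/9775) = 4070057209/696928175 in (≈ 5.840 in)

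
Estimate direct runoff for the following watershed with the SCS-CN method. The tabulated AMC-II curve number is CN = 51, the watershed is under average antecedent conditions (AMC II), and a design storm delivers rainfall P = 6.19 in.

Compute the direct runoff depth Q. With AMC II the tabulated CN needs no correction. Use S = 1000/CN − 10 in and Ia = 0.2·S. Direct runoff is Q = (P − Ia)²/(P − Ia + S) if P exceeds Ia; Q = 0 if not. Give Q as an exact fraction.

Q = 473889361/360921900 in ≈ 1.313 in

Average conditions: CN = 51 (no AMC adjustment).
Retention S: 1000/CN − 10 with CN=51.000 → S = 490/51 ≈ 9.608 in
Ia = 0.2·(490/51) = 98/51 in ≈ 1.922 in
P − Ia = 6.190 − 1.922 = 21769/5100 ≈ 4.268 in (> 0, runoff occurs)
Q: (21769/5100)² ÷ (70769/5100) = 473889361/360921900 in (≈ 1.313 in)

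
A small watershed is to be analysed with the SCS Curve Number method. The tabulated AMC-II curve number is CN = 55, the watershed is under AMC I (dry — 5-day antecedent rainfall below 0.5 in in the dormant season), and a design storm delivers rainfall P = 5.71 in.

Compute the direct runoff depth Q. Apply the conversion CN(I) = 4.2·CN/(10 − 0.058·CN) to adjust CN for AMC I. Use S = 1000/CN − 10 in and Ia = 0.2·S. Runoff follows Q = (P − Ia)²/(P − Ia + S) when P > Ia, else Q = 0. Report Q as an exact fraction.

Adjust CN=55 to AMC I: 4.2·55/(10 − 0.058·55) → 231 ÷ (681/100) = 7700/227 ≈ 33.921
Max retention: S = 1000/(7700/227) − 10 = 1500/77 in (≈ 19.481 in)
Initial abstraction Ia = S/5 = (1500/77)/5 = 300/77 ≈ 3.896 in
Since P=5.710 > Ia=3.896: effective rainfall P−Ia = 13967/7700 in
Runoff Q = (P−Ia)²/(P−Ia+S) = (1.814)²/(1.814+19.481) = 195077089/1262545900 ≈ 0.155 in

Q = 195077089/1262545900 in ≈ 0.155 in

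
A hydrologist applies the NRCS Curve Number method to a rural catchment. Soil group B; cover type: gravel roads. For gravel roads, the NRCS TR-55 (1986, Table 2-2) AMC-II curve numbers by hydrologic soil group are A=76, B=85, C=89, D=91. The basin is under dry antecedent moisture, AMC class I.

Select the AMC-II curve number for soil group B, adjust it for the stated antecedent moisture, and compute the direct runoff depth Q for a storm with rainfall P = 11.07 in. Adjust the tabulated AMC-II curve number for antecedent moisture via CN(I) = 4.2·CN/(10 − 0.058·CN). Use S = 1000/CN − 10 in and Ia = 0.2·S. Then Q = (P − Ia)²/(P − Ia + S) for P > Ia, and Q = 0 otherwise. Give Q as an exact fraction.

NRCS table: gravel roads, soil group B → CN(II) = 85
CN(I) from CN(II)=85: (4.2·85)/(10 − 0.058·85) = 11900/169 ≈ 70.414
Retention S: 1000/CN − 10 with CN=70.414 → S = 500/119 ≈ 4.202 in
Ia = 0.2S: 0.2·4.202 = 0.840 in (exactly 100/119)
P − Ia = 11.070 − 0.840 = 121733/11900 ≈ 10.230 in (> 0, runoff occurs)
Q: (121733/11900)² ÷ (171733/11900) = 14818923289/2043622700 in (≈ 7.251 in)

Q = 14818923289/2043622700 in ≈ 7.251 in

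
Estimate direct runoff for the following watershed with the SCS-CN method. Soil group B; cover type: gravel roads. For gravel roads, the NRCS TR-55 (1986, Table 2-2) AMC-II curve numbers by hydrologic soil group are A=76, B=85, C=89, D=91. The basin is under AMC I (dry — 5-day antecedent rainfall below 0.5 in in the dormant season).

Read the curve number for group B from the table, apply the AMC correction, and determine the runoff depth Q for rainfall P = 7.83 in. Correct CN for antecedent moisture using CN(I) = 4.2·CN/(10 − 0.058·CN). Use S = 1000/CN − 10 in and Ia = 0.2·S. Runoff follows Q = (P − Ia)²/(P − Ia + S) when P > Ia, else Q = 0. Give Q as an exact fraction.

Q = 6918413329/1584806300 in ≈ 4.365 in

NRCS table: gravel roads, soil group B → CN(II) = 85
Dry (AMC I): CN(I) = 4.2·85/(10 − 0.058·85) = 357/(507/100) = 11900/169 ≈ 70.414
Max retention: S = 1000/(11900/169) − 10 = 500/119 in (≈ 4.202 in)
Ia = 0.2S: 0.2·4.202 = 0.840 in (exactly 100/119)
P − Ia = 7.830 − 0.840 = 83177/11900 ≈ 6.990 in (> 0, runoff occurs)
Q: (83177/11900)² ÷ (133177/11900) = 6918413329/1584806300 in (≈ 4.365 in)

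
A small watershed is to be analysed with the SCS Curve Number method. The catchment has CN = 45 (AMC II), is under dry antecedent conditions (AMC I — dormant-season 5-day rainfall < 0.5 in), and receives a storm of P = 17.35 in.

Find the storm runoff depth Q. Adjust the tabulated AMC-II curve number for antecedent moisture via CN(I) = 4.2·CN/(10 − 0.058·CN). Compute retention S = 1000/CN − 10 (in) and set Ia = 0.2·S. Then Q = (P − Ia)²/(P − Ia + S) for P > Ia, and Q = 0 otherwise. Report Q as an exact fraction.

Q = 1899477889/580543740 in ≈ 3.272 in

Adjust CN=45 to AMC I: 4.2·45/(10 − 0.058·45) → 189 ÷ (739/100) = 18900/739 ≈ 25.575
Max retention: S = 1000/(18900/739) − 10 = 5500/189 in (≈ 29.101 in)
Initial abstraction Ia = S/5 = (5500/189)/5 = 1100/189 ≈ 5.820 in
Since P=17.350 > Ia=5.820: effective rainfall P−Ia = 43583/3780 in
Q = (43583/3780)²/((43583/3780) + 5500/189) = (1899477889/14288400)/(153583/3780) = 1899477889/580543740 in ≈ 3.272 in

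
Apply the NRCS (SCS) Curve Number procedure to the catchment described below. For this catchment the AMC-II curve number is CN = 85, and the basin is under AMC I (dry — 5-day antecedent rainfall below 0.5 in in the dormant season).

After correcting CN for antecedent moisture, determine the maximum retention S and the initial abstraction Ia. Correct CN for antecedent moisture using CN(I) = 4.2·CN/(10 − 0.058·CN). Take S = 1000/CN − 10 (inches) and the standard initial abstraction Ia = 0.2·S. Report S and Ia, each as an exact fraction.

Adjust CN=85 to AMC I: 4.2·85/(10 − 0.058·85) → 357 ÷ (507/100) = 11900/169 ≈ 70.414
Max retention: S = 1000/(11900/169) − 10 = 500/119 in (≈ 4.202 in)
Ia = 0.2·(500/119) = 100/119 in ≈ 0.840 in

S = 500/119 in ≈ 4.202 in; Ia = 100/119 in ≈ 0.840 in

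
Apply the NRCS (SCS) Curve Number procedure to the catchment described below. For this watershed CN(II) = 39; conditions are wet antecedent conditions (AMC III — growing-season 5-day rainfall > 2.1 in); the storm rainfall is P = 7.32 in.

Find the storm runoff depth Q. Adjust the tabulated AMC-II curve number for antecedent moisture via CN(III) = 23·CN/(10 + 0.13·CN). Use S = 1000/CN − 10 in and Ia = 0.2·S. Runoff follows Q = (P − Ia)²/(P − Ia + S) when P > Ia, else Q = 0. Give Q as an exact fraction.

Q = 292829341/105195675 in ≈ 2.784 in

Wet (AMC III): CN(III) = 23·39/(10 + 0.13·39) = 897/(1507/100) = 89700/1507 ≈ 59.522
S = 1000/(89700/1507) − 10 = 6100/897 in ≈ 6.800 in
Ia = 0.2S: 0.2·6.800 = 1.360 in (exactly 1220/897)
Excess rainfall: 7.320 − 1.360 = 5.960 in; P > Ia so Q > 0
Runoff Q = (P−Ia)²/(P−Ia+S) = (5.960)²/(5.960+6.800) = 292829341/105195675 ≈ 2.784 in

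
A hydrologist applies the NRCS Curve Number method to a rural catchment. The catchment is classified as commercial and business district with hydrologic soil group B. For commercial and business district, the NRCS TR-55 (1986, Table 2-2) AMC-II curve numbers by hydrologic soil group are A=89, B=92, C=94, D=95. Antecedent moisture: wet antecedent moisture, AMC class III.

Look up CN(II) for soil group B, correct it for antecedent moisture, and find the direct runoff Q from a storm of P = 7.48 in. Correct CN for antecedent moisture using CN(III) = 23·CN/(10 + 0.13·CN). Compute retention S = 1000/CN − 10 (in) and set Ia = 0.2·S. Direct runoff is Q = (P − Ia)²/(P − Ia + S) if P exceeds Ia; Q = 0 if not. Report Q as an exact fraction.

NRCS table: commercial and business district, soil group B → CN(II) = 92
CN(III) from CN(II)=92: (23·92)/(10 + 0.13·92) = 52900/549 ≈ 96.357
S = 1000/(52900/549) − 10 = 200/529 in ≈ 0.378 in
Ia = 0.2S: 0.2·0.378 = 0.076 in (exactly 40/529)
Excess rainfall: 7.480 − 0.076 = 7.404 in; P > Ia so Q > 0
Q: (97923/13225)² ÷ (102923/13225) = 9588913929/1361156675 in (≈ 7.045 in)

Q = 9588913929/1361156675 in ≈ 7.045 in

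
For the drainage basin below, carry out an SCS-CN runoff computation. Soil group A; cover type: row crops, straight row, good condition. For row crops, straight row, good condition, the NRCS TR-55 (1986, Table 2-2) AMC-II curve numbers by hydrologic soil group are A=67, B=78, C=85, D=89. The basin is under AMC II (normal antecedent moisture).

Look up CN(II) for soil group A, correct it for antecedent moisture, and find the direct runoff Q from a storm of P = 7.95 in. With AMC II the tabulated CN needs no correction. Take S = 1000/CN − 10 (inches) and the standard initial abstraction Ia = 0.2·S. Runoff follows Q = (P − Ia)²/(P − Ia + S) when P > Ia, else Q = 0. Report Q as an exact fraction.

Q = 29034963/7116740 in ≈ 4.080 in

NRCS table: row crops, straight row, good condition, soil group A → CN(II) = 67
CN(II) = 67; AMC II needs no correction.
Retention S: 1000/CN − 10 with CN=67.000 → S = 330/67 ≈ 4.925 in
Ia = 0.2·(330/67) = 66/67 in ≈ 0.985 in
Since P=7.950 > Ia=0.985: effective rainfall P−Ia = 9333/1340 in
Q = (9333/1340)²/((9333/1340) + 330/67) = (87104889/1795600)/(15933/1340) = 29034963/7116740 in ≈ 4.080 in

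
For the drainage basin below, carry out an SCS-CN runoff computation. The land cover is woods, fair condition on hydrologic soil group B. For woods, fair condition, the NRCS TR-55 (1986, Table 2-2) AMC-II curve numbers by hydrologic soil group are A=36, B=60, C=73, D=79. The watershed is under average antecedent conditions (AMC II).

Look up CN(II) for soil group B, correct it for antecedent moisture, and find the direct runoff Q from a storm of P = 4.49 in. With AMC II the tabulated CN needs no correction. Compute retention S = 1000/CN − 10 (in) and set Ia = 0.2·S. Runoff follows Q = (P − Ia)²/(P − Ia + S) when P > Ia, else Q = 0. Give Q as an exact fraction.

NRCS table: woods, fair condition, soil group B → CN(II) = 60
Average conditions: CN = 60 (no AMC adjustment).
S = 1000/60 − 10 = 20/3 in ≈ 6.667 in
Initial abstraction Ia = S/5 = (20/3)/5 = 4/3 ≈ 1.333 in
P − Ia = 4.490 − 1.333 = 947/300 ≈ 3.157 in (> 0, runoff occurs)
Q = (947/300)²/((947/300) + 20/3) = (896809/90000)/(2947/300) = 896809/884100 in ≈ 1.014 in

Q = 896809/884100 in ≈ 1.014 in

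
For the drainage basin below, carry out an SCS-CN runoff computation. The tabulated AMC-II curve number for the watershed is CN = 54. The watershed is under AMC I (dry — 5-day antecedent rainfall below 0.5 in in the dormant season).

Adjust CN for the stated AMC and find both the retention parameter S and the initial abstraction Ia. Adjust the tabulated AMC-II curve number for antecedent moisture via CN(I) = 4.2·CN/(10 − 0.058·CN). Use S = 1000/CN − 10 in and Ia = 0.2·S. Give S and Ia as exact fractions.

S = 11500/567 in ≈ 20.282 in; Ia = 2300/567 in ≈ 4.056 in

Dry (AMC I): CN(I) = 4.2·54/(10 − 0.058·54) = (1134/5)/(1717/250) = 56700/1717 ≈ 33.023
Max retention: S = 1000/(56700/1717) − 10 = 11500/567 in (≈ 20.282 in)
Ia = 0.2·(11500/567) = 2300/567 in ≈ 4.056 in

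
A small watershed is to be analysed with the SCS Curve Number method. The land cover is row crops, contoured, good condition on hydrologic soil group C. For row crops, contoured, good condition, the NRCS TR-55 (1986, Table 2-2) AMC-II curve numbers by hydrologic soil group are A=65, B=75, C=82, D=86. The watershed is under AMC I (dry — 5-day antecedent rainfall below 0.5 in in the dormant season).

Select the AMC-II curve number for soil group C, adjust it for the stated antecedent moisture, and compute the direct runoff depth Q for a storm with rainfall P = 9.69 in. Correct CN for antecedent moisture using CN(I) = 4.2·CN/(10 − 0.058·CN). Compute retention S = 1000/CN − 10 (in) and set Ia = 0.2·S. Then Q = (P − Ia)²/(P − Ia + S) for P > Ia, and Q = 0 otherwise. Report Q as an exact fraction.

NRCS table: row crops, contoured, good condition, soil group C → CN(II) = 82
Dry (AMC I): CN(I) = 4.2·82/(10 − 0.058·82) = (1722/5)/(1311/250) = 28700/437 ≈ 65.675
Max retention: S = 1000/(28700/437) − 10 = 1500/287 in (≈ 5.226 in)
Ia = 0.2·(1500/287) = 300/287 in ≈ 1.045 in
Excess rainfall: 9.690 − 1.045 = 8.645 in; P > Ia so Q > 0
Q = (248103/28700)²/((248103/28700) + 1500/287) = (61555098609/823690000)/(398103/28700) = 20518366203/3808518700 in ≈ 5.387 in

Q = 20518366203/3808518700 in ≈ 5.387 in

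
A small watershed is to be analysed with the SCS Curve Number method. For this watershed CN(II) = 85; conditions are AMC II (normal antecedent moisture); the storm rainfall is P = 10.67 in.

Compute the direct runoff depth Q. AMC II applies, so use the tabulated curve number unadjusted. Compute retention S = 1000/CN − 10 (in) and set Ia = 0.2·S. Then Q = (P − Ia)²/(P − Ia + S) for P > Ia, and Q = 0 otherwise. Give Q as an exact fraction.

Q = 307616521/34916300 in ≈ 8.810 in

AMC II — tabulated CN = 85 applies directly.
S = 1000/85 − 10 = 30/17 in ≈ 1.765 in
Ia = 0.2S: 0.2·1.765 = 0.353 in (exactly 6/17)
Excess rainfall: 10.670 − 0.353 = 10.317 in; P > Ia so Q > 0
Q = (17539/1700)²/((17539/1700) + 30/17) = (307616521/2890000)/(20539/1700) = 307616521/34916300 in ≈ 8.810 in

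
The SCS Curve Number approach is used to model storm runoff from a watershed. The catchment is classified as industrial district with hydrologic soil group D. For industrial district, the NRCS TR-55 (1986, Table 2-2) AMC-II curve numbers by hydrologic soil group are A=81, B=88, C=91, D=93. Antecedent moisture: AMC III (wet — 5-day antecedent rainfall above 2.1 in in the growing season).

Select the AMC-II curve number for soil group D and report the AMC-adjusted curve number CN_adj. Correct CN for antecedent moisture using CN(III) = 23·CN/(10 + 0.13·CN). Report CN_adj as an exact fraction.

CN_adj = 213900/2209 ≈ 96.831

NRCS table: industrial district, soil group D → CN(II) = 93
Adjust CN=93 to AMC III: 23·93/(10 + 0.13·93) → 2139 ÷ (2209/100) = 213900/2209 ≈ 96.831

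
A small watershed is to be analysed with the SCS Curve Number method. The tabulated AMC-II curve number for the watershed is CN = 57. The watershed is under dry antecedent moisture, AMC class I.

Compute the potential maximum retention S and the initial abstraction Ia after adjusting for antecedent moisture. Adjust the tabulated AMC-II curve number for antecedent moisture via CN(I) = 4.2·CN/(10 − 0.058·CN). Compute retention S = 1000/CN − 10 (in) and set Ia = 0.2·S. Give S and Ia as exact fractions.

Dry (AMC I): CN(I) = 4.2·57/(10 − 0.058·57) = (1197/5)/(3347/500) = 119700/3347 ≈ 35.763
Retention S: 1000/CN − 10 with CN=35.763 → S = 21500/1197 ≈ 17.962 in
Ia = 0.2S: 0.2·17.962 = 3.592 in (exactly 4300/1197)

S = 21500/1197 in ≈ 17.962 in; Ia = 4300/1197 in ≈ 3.592 in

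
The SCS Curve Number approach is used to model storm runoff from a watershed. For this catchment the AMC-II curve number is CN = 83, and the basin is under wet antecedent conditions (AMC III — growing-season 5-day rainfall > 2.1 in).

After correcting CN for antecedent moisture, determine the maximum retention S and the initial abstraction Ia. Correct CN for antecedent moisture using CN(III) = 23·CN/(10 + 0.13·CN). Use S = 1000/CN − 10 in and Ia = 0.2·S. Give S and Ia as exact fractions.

Wet (AMC III): CN(III) = 23·83/(10 + 0.13·83) = 1909/(2079/100) = 190900/2079 ≈ 91.823
Max retention: S = 1000/(190900/2079) − 10 = 1700/1909 in (≈ 0.891 in)
Ia = 0.2·(1700/1909) = 340/1909 in ≈ 0.178 in

S = 1700/1909 in ≈ 0.891 in; Ia = 340/1909 in ≈ 0.178 in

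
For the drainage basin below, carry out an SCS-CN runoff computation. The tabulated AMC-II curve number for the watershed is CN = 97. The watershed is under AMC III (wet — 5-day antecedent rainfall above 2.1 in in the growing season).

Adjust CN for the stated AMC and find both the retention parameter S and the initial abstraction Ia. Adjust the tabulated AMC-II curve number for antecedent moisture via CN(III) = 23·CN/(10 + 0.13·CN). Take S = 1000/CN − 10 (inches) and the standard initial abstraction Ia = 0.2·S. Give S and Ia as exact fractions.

S = 300/2231 in ≈ 0.134 in; Ia = 60/2231 in ≈ 0.027 in

CN(III) from CN(II)=97: (23·97)/(10 + 0.13·97) = 223100/2261 ≈ 98.673
Max retention: S = 1000/(223100/2261) − 10 = 300/2231 in (≈ 0.134 in)
Initial abstraction Ia = S/5 = (300/2231)/5 = 60/2231 ≈ 0.027 in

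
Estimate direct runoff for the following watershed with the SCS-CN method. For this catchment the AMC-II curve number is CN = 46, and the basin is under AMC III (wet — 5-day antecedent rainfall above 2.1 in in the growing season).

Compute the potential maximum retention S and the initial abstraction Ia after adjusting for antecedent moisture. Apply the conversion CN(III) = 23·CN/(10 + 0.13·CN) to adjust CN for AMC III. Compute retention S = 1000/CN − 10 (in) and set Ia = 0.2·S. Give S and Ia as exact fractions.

S = 2700/529 in ≈ 5.104 in; Ia = 540/529 in ≈ 1.021 in

Wet (AMC III): CN(III) = 23·46/(10 + 0.13·46) = 1058/(799/50) = 52900/799 ≈ 66.208
S = 1000/(52900/799) − 10 = 2700/529 in ≈ 5.104 in
Ia = 0.2·(2700/529) = 540/529 in ≈ 1.021 in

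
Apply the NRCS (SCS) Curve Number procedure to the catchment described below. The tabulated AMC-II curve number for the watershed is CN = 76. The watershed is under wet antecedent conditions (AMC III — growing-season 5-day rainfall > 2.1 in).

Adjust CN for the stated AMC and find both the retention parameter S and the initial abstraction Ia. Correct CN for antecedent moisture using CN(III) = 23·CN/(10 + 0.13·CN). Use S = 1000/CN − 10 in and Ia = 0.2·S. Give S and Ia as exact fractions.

Wet (AMC III): CN(III) = 23·76/(10 + 0.13·76) = 1748/(497/25) = 43700/497 ≈ 87.928
Retention S: 1000/CN − 10 with CN=87.928 → S = 600/437 ≈ 1.373 in
Initial abstraction Ia = S/5 = (600/437)/5 = 120/437 ≈ 0.275 in

S = 600/437 in ≈ 1.373 in; Ia = 120/437 in ≈ 0.275 in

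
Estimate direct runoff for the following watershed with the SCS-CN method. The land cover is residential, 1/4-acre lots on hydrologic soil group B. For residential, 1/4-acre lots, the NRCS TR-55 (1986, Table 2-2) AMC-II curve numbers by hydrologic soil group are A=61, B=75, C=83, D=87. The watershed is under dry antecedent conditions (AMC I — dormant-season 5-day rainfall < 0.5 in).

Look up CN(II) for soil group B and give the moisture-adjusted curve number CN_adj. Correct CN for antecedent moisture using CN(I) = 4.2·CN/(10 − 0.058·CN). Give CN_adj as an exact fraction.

NRCS table: residential, 1/4-acre lots, soil group B → CN(II) = 75
Adjust CN=75 to AMC I: 4.2·75/(10 − 0.058·75) → 315 ÷ (113/20) = 6300/113 ≈ 55.752

CN_adj = 6300/113 ≈ 55.752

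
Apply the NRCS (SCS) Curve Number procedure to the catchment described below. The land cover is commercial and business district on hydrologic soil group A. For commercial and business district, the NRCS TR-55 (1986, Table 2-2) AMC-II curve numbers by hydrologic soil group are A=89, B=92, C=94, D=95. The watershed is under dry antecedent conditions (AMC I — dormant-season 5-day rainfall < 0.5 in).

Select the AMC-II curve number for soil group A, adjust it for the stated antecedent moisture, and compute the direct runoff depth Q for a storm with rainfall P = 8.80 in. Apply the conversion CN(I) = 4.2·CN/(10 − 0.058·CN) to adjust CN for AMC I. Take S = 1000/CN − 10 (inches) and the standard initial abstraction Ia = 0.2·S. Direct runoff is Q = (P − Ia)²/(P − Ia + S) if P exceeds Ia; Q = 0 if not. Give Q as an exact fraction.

Q = 133827584/22138305 in ≈ 6.045 in

NRCS table: commercial and business district, soil group A → CN(II) = 89
Dry (AMC I): CN(I) = 4.2·89/(10 − 0.058·89) = (1869/5)/(2419/500) = 186900/2419 ≈ 77.263
Max retention: S = 1000/(186900/2419) − 10 = 5500/1869 in (≈ 2.943 in)
Ia = 0.2·(5500/1869) = 1100/1869 in ≈ 0.589 in
P − Ia = 8.800 − 0.589 = 76736/9345 ≈ 8.211 in (> 0, runoff occurs)
Q: (76736/9345)² ÷ (104236/9345) = 133827584/22138305 in (≈ 6.045 in)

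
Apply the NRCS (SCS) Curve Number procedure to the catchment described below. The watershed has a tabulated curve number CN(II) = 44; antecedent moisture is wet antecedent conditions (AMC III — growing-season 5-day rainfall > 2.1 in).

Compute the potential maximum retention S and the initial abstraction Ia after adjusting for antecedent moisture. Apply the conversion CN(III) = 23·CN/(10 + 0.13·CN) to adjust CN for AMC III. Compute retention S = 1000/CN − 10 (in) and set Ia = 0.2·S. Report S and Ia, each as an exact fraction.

Wet (AMC III): CN(III) = 23·44/(10 + 0.13·44) = 1012/(393/25) = 25300/393 ≈ 64.377
Retention S: 1000/CN − 10 with CN=64.377 → S = 1400/253 ≈ 5.534 in
Ia = 0.2S: 0.2·5.534 = 1.107 in (exactly 280/253)

S = 1400/253 in ≈ 5.534 in; Ia = 280/253 in ≈ 1.107 in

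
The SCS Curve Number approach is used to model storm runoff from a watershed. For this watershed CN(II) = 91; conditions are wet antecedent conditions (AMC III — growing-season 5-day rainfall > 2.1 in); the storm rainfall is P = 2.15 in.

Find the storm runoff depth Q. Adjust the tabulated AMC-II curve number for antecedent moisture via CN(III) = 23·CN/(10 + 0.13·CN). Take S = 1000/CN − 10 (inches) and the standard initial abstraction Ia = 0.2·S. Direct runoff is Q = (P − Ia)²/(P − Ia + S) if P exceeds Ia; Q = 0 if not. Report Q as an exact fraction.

Wet (AMC III): CN(III) = 23·91/(10 + 0.13·91) = 2093/(2183/100) = 209300/2183 ≈ 95.877
S = 1000/(209300/2183) − 10 = 900/2093 in ≈ 0.430 in
Ia = 0.2S: 0.2·0.430 = 0.086 in (exactly 180/2093)
Excess rainfall: 2.150 − 0.086 = 2.064 in; P > Ia so Q > 0
Runoff Q = (P−Ia)²/(P−Ia+S) = (2.064)²/(2.064+0.430) = 7464787201/4370142140 ≈ 1.708 in

Q = 7464787201/4370142140 in ≈ 1.708 in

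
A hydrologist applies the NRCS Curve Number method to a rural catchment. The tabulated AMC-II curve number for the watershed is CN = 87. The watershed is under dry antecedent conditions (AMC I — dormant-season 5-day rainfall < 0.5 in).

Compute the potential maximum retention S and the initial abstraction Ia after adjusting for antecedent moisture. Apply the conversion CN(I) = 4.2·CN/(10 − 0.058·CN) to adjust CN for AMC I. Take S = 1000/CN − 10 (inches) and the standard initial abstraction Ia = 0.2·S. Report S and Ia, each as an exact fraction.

CN(I) from CN(II)=87: (4.2·87)/(10 − 0.058·87) = 182700/2477 ≈ 73.759
Retention S: 1000/CN − 10 with CN=73.759 → S = 6500/1827 ≈ 3.558 in
Ia = 0.2S: 0.2·3.558 = 0.712 in (exactly 1300/1827)

S = 6500/1827 in ≈ 3.558 in; Ia = 1300/1827 in ≈ 0.712 in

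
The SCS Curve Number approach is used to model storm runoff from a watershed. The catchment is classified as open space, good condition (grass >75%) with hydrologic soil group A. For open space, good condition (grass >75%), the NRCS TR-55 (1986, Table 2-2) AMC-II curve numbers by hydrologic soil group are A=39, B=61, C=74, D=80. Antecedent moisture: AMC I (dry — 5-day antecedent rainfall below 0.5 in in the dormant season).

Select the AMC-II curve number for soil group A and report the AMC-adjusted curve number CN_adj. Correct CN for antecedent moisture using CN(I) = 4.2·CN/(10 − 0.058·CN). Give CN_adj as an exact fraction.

CN_adj = 81900/3869 ≈ 21.168

NRCS table: open space, good condition (grass >75%), soil group A → CN(II) = 39
Adjust CN=39 to AMC I: 4.2·39/(10 − 0.058·39) → (819/5) ÷ (3869/500) = 81900/3869 ≈ 21.168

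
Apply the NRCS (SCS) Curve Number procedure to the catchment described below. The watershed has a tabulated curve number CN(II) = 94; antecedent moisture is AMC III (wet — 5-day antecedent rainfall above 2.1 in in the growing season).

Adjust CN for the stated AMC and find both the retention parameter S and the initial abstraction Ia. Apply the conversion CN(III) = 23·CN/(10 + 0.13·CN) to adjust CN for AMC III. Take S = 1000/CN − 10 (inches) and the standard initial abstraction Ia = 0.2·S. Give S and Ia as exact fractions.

S = 300/1081 in ≈ 0.278 in; Ia = 60/1081 in ≈ 0.056 in

Adjust CN=94 to AMC III: 23·94/(10 + 0.13·94) → 2162 ÷ (1111/50) = 108100/1111 ≈ 97.300
Retention S: 1000/CN − 10 with CN=97.300 → S = 300/1081 ≈ 0.278 in
Ia = 0.2·(300/1081) = 60/1081 in ≈ 0.056 in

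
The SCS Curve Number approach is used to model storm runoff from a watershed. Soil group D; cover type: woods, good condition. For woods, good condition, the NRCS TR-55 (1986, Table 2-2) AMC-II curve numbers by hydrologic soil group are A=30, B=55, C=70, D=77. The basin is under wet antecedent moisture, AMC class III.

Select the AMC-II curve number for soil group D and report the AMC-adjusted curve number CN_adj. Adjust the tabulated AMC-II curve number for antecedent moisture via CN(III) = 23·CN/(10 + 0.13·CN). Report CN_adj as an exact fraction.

CN_adj = 7700/87 ≈ 88.506

NRCS table: woods, good condition, soil group D → CN(II) = 77
Wet (AMC III): CN(III) = 23·77/(10 + 0.13·77) = 1771/(2001/100) = 7700/87 ≈ 88.506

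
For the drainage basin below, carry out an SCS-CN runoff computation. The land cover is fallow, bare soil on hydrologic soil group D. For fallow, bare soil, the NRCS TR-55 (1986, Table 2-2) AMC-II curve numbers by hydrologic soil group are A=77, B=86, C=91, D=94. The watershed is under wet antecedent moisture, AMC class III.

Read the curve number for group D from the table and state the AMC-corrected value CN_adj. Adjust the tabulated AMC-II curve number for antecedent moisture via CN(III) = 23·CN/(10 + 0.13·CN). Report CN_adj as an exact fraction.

NRCS table: fallow, bare soil, soil group D → CN(II) = 94
Wet (AMC III): CN(III) = 23·94/(10 + 0.13·94) = 2162/(1111/50) = 108100/1111 ≈ 97.300

CN_adj = 108100/1111 ≈ 97.300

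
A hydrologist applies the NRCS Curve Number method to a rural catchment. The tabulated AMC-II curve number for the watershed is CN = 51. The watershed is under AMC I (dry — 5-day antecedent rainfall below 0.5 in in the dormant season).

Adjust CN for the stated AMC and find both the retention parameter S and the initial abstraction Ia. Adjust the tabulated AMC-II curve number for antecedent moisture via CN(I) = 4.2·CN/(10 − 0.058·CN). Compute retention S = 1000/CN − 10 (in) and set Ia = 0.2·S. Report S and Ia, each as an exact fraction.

S = 3500/153 in ≈ 22.876 in; Ia = 700/153 in ≈ 4.575 in

CN(I) from CN(II)=51: (4.2·51)/(10 − 0.058·51) = 15300/503 ≈ 30.417
S = 1000/(15300/503) − 10 = 3500/153 in ≈ 22.876 in
Ia = 0.2·(3500/153) = 700/153 in ≈ 4.575 in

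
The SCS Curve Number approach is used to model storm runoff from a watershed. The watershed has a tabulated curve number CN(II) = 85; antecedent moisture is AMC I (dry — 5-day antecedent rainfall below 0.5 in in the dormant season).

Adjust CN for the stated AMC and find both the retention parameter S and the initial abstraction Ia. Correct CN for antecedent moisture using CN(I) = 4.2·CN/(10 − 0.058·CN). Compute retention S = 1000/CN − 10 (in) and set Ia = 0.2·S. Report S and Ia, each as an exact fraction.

Dry (AMC I): CN(I) = 4.2·85/(10 − 0.058·85) = 357/(507/100) = 11900/169 ≈ 70.414
Retention S: 1000/CN − 10 with CN=70.414 → S = 500/119 ≈ 4.202 in
Ia = 0.2S: 0.2·4.202 = 0.840 in (exactly 100/119)

S = 500/119 in ≈ 4.202 in; Ia = 100/119 in ≈ 0.840 in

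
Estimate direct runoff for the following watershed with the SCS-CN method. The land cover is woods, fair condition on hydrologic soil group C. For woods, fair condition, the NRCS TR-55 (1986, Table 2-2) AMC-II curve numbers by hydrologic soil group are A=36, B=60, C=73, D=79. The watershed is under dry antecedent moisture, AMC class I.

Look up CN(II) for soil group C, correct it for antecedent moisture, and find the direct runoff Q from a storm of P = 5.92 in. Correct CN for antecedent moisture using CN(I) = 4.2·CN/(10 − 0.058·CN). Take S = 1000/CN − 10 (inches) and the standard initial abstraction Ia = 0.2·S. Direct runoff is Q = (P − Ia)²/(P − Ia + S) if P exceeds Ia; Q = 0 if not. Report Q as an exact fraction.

Q = 705646096/528974425 in ≈ 1.334 in

NRCS table: woods, fair condition, soil group C → CN(II) = 73
CN(I) from CN(II)=73: (4.2·73)/(10 − 0.058·73) = 51100/961 ≈ 53.174
Max retention: S = 1000/(51100/961) − 10 = 4500/511 in (≈ 8.806 in)
Ia = 0.2·(4500/511) = 900/511 in ≈ 1.761 in
Excess rainfall: 5.920 − 1.761 = 4.159 in; P > Ia so Q > 0
Runoff Q = (P−Ia)²/(P−Ia+S) = (4.159)²/(4.159+8.806) = 705646096/528974425 ≈ 1.334 in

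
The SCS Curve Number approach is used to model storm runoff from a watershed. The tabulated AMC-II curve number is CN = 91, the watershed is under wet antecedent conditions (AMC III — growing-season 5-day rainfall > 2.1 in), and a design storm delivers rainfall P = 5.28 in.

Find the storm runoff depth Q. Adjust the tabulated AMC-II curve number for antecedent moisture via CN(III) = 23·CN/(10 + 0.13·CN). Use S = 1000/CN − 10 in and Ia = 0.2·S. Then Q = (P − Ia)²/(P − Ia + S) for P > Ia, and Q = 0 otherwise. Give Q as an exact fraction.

Adjust CN=91 to AMC III: 23·91/(10 + 0.13·91) → 2093 ÷ (2183/100) = 209300/2183 ≈ 95.877
Retention S: 1000/CN − 10 with CN=95.877 → S = 900/2093 ≈ 0.430 in
Initial abstraction Ia = S/5 = (900/2093)/5 = 180/2093 ≈ 0.086 in
Since P=5.280 > Ia=0.086: effective rainfall P−Ia = 271776/52325 in
Runoff Q = (P−Ia)²/(P−Ia+S) = (5.194)²/(5.194+0.430) = 6155182848/1283165975 ≈ 4.797 in

Q = 6155182848/1283165975 in ≈ 4.797 in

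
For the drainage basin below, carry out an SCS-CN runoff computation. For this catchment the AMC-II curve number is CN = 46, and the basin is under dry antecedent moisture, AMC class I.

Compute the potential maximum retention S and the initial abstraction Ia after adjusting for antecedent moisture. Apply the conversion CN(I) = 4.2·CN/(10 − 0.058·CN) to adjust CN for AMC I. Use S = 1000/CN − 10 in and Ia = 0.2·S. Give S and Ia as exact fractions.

S = 4500/161 in ≈ 27.950 in; Ia = 900/161 in ≈ 5.590 in

Dry (AMC I): CN(I) = 4.2·46/(10 − 0.058·46) = (966/5)/(1833/250) = 16100/611 ≈ 26.350
S = 1000/(16100/611) − 10 = 4500/161 in ≈ 27.950 in
Ia = 0.2·(4500/161) = 900/161 in ≈ 5.590 in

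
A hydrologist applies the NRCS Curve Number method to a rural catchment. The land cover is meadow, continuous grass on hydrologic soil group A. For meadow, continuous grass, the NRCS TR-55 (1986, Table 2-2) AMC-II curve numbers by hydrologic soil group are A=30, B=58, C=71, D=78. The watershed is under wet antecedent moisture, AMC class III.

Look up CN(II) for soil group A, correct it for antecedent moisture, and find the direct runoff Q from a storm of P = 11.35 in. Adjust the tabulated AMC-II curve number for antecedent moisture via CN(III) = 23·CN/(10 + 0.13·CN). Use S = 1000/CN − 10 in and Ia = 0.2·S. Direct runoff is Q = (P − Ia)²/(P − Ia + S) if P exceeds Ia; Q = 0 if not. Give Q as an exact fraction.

NRCS table: meadow, continuous grass, soil group A → CN(II) = 30
Adjust CN=30 to AMC III: 23·30/(10 + 0.13·30) → 690 ÷ (139/10) = 6900/139 ≈ 49.640
Retention S: 1000/CN − 10 with CN=49.640 → S = 700/69 ≈ 10.145 in
Ia = 0.2·(700/69) = 140/69 in ≈ 2.029 in
Excess rainfall: 11.350 − 2.029 = 9.321 in; P > Ia so Q > 0
Runoff Q = (P−Ia)²/(P−Ia+S) = (9.321)²/(9.321+10.145) = 165456769/37070940 ≈ 4.463 in

Q = 165456769/37070940 in ≈ 4.463 in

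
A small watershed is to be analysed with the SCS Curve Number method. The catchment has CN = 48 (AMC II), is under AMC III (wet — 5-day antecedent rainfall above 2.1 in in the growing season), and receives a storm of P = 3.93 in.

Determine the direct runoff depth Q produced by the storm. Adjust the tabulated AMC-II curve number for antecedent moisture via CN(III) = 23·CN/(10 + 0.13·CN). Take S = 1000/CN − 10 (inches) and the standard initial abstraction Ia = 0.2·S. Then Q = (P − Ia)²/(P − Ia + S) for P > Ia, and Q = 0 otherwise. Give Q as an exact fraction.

Adjust CN=48 to AMC III: 23·48/(10 + 0.13·48) → 1104 ÷ (406/25) = 13800/203 ≈ 67.980
Retention S: 1000/CN − 10 with CN=67.980 → S = 325/69 ≈ 4.710 in
Ia = 0.2S: 0.2·4.710 = 0.942 in (exactly 65/69)
P − Ia = 3.930 − 0.942 = 20617/6900 ≈ 2.988 in (> 0, runoff occurs)
Q = (20617/6900)²/((20617/6900) + 325/69) = (425060689/47610000)/(53117/6900) = 425060689/366507300 in ≈ 1.160 in

Q = 425060689/366507300 in ≈ 1.160 in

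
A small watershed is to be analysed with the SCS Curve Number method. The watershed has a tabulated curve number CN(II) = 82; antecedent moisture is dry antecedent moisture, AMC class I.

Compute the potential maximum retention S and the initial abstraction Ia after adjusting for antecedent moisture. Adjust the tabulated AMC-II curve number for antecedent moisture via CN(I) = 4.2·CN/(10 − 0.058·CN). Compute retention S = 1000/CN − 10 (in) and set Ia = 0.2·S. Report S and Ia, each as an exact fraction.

Dry (AMC I): CN(I) = 4.2·82/(10 − 0.058·82) = (1722/5)/(1311/250) = 28700/437 ≈ 65.675
S = 1000/(28700/437) − 10 = 1500/287 in ≈ 5.226 in
Ia = 0.2S: 0.2·5.226 = 1.045 in (exactly 300/287)

S = 1500/287 in ≈ 5.226 in; Ia = 300/287 in ≈ 1.045 in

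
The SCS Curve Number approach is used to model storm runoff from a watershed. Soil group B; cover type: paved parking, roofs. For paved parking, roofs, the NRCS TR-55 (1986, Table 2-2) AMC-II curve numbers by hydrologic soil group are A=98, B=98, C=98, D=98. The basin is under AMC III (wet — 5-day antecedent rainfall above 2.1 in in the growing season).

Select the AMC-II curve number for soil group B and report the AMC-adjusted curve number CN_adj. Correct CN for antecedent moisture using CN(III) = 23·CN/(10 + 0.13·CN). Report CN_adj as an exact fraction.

CN_adj = 112700/1137 ≈ 99.120

NRCS table: paved parking, roofs, soil group B → CN(II) = 98
Adjust CN=98 to AMC III: 23·98/(10 + 0.13·98) → 2254 ÷ (1137/50) = 112700/1137 ≈ 99.120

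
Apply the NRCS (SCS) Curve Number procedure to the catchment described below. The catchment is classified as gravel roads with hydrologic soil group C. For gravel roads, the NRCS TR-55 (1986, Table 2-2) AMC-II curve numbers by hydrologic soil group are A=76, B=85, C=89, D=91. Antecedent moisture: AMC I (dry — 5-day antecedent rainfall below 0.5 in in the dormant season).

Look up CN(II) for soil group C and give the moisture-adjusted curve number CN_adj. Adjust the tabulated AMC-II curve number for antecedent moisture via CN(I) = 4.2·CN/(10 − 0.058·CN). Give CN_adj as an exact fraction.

NRCS table: gravel roads, soil group C → CN(II) = 89
CN(I) from CN(II)=89: (4.2·89)/(10 − 0.058·89) = 186900/2419 ≈ 77.263

CN_adj = 186900/2419 ≈ 77.263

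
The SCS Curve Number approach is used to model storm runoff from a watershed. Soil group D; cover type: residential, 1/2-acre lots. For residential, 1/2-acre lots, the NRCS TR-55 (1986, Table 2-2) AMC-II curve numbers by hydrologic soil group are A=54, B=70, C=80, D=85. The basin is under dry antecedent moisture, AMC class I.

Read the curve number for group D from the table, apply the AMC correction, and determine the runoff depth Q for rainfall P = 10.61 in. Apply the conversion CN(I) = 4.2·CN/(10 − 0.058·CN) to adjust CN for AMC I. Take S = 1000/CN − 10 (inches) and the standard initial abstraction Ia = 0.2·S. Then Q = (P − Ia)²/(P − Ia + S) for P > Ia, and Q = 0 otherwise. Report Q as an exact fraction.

Q = 13516155081/1978482100 in ≈ 6.832 in

NRCS table: residential, 1/2-acre lots, soil group D → CN(II) = 85
CN(I) from CN(II)=85: (4.2·85)/(10 − 0.058·85) = 11900/169 ≈ 70.414
S = 1000/(11900/169) − 10 = 500/119 in ≈ 4.202 in
Ia = 0.2·(500/119) = 100/119 in ≈ 0.840 in
P − Ia = 10.610 − 0.840 = 116259/11900 ≈ 9.770 in (> 0, runoff occurs)
Runoff Q = (P−Ia)²/(P−Ia+S) = (9.770)²/(9.770+4.202) = 13516155081/1978482100 ≈ 6.832 in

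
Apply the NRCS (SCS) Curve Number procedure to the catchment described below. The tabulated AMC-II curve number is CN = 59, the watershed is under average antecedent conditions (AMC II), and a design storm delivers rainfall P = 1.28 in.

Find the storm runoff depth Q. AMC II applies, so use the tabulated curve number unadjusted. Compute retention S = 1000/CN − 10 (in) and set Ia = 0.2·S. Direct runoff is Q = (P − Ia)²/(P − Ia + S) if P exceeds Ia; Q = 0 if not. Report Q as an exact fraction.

CN(II) = 59; AMC II needs no correction.
S = 1000/59 − 10 = 410/59 in ≈ 6.949 in
Ia = 0.2S: 0.2·6.949 = 1.390 in (exactly 82/59)
P = 1.280 ≤ Ia = 1.390 in: entire storm abstracted, Q = 0.

Q = 0 in ≈ 0.000 in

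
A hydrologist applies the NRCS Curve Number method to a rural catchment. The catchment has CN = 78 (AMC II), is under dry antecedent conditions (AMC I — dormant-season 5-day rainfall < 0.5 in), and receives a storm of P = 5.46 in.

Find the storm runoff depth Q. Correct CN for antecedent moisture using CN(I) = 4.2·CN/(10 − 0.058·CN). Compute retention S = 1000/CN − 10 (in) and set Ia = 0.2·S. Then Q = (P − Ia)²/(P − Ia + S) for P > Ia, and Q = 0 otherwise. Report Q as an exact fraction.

CN(I) from CN(II)=78: (4.2·78)/(10 − 0.058·78) = 81900/1369 ≈ 59.825
Max retention: S = 1000/(81900/1369) − 10 = 5500/819 in (≈ 6.716 in)
Ia = 0.2S: 0.2·6.716 = 1.343 in (exactly 1100/819)
Since P=5.460 > Ia=1.343: effective rainfall P−Ia = 168587/40950 in
Q = (168587/40950)²/((168587/40950) + 5500/819) = (28421576569/1676902500)/(443587/40950) = 28421576569/18164887650 in ≈ 1.565 in

Q = 28421576569/18164887650 in ≈ 1.565 in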